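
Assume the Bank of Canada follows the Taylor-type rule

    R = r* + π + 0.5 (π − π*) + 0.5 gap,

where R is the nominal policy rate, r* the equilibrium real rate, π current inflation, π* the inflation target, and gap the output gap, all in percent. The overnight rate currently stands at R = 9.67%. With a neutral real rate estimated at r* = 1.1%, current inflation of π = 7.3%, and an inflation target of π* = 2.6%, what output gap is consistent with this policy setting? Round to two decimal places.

0.5 gap = 9.67 − 1.1 − 7.3 − 0.5 × (7.3 − 2.6) = -1.08
gap = -1.08 / 0.5 = -2.16

-2.16%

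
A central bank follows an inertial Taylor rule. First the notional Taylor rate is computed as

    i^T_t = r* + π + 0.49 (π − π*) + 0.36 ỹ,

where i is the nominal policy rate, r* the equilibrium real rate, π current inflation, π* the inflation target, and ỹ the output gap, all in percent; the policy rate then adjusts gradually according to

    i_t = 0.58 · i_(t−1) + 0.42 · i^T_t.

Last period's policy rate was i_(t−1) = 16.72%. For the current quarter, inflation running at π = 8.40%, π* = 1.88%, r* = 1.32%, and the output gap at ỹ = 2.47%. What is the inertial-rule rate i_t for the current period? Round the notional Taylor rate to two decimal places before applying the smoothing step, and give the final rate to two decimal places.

i^T_t = 1.32 + 8.40 + 0.49 × (8.40 − 1.88) + 0.36 × 2.47
   = 1.32 + 8.4 + 3.1948 + 0.8892 = 13.80
i_t = 0.58 × 16.72 + 0.42 × 13.80 = 9.6976 + 5.796 = 15.49

15.49%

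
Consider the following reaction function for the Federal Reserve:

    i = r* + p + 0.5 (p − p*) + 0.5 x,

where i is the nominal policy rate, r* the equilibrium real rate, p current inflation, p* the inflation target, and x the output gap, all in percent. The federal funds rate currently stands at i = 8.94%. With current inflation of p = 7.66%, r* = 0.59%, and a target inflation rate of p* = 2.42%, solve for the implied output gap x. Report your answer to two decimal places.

-3.86%

0.5 x = 8.94 − 0.59 − 7.66 − 0.5 × (7.66 − 2.42) = -1.93
x = -1.93 / 0.5 = -3.86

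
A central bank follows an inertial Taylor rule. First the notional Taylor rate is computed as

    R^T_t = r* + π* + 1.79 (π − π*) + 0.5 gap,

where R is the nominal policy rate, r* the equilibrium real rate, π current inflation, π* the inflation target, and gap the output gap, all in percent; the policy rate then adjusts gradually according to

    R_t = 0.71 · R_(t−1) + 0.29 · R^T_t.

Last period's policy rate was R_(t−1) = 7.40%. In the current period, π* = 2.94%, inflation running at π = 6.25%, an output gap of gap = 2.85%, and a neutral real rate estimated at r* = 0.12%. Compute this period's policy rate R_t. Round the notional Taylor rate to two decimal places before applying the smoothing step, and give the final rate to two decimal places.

8.27%

R^T_t = 0.12 + 2.94 + 1.79 × (6.25 − 2.94) + 0.5 × 2.85
   = 0.12 + 2.94 + 5.9249 + 1.425 = 10.41
R_t = 0.71 × 7.40 + 0.29 × 10.41 = 5.254 + 3.0189 = 8.27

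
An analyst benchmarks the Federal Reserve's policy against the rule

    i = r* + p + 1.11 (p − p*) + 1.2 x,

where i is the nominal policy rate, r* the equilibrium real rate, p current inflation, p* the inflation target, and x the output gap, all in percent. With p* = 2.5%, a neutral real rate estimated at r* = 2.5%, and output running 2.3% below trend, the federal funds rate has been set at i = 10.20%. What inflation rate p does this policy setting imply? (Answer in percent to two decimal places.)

Output 2.3% below potential → x = -2.3.
Collecting p: i = r* + (1 + 1.11) p − 1.11 p* + 1.2 x
2.11 p = 10.20 − 2.5 + 1.11 × 2.5 − 1.2 × (-2.3) = 13.235
p = 13.235 / 2.11 = 6.27

6.27%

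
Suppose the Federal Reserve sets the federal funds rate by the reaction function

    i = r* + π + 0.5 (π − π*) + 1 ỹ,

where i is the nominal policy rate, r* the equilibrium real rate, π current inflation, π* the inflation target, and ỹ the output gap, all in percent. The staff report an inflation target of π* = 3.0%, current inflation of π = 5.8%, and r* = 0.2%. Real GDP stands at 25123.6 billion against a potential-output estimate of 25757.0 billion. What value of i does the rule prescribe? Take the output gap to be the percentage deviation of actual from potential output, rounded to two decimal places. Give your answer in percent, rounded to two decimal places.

Output gap = 100 × (25123.6 − 25757.0) / 25757.0 = -2.46%.
i = 0.20 + 5.80 + 0.5 × (5.80 − 3.00) + 1 × (-2.46)
   = 0.20 + 5.8 + 1.4 − 2.46 = 4.94

4.94%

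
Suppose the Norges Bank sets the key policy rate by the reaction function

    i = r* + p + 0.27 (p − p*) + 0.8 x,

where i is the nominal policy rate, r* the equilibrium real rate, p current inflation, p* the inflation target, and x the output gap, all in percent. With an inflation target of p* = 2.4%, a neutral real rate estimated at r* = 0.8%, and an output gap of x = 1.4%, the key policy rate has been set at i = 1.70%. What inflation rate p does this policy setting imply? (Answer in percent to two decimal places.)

0.34%

Collecting p: i = r* + (1 + 0.27) p − 0.27 p* + 0.8 x
1.27 p = 1.70 − 0.8 + 0.27 × 2.4 − 0.8 × 1.4 = 0.428
p = 0.428 / 1.27 = 0.34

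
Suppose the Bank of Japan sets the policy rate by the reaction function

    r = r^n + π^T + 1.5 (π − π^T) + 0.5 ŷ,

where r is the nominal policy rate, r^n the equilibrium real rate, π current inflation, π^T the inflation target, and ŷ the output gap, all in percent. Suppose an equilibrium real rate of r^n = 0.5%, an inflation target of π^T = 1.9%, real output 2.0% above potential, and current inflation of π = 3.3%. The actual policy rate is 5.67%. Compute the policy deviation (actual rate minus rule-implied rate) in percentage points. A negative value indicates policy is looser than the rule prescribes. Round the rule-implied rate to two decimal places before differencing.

Output 2.0% above potential → ŷ = 2.0.
r = 0.5 + 1.9 + 1.5 × (3.3 − 1.9) + 0.5 × 2.0
   = 0.5 + 1.9 + 2.1 + 1 = 5.50
Deviation = 5.67 − 5.50 = 0.17 pp.

0.17 pp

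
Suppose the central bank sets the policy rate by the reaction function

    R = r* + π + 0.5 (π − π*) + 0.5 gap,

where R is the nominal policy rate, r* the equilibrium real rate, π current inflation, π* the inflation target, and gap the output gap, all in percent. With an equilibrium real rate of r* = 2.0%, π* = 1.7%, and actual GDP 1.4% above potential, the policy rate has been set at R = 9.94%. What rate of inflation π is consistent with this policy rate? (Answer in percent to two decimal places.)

Output 1.4% above potential → gap = 1.4.
Collecting π: R = r* + (1 + 0.5) π − 0.5 π* + 0.5 gap
1.5 π = 9.94 − 2.0 + 0.5 × 1.7 − 0.5 × 1.4 = 8.09
π = 8.09 / 1.5 = 5.39

5.39%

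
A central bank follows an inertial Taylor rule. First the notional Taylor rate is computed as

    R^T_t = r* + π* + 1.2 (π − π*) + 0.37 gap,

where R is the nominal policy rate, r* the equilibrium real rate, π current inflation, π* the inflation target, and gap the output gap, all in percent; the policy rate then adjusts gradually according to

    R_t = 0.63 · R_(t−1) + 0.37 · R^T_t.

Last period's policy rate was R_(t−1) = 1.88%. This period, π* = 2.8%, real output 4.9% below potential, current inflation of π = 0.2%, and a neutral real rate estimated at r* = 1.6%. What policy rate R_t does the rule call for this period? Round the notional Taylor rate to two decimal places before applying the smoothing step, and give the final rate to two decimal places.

Output 4.9% below potential → gap = -4.9.
R^T_t = 1.6 + 2.8 + 1.2 × (0.2 − 2.8) + 0.37 × (-4.9)
   = 1.6 + 2.8 − 3.12 − 1.813 = -0.53
R_t = 0.63 × 1.88 + 0.37 × (-0.53) = 1.1844 − 0.1961 = 0.99

0.99%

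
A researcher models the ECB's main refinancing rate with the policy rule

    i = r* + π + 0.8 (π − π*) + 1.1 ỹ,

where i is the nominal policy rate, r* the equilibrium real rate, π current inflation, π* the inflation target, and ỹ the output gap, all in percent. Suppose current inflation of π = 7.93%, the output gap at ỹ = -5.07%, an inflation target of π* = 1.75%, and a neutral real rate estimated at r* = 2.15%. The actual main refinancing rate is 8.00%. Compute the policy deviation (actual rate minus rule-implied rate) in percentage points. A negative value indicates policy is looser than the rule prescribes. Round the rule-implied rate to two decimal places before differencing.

-1.45 pp

i = 2.15 + 7.93 + 0.8 × (7.93 − 1.75) + 1.1 × (-5.07)
   = 2.15 + 7.93 + 4.944 − 5.577 = 9.45
Deviation = 8.00 − 9.45 = -1.45 pp.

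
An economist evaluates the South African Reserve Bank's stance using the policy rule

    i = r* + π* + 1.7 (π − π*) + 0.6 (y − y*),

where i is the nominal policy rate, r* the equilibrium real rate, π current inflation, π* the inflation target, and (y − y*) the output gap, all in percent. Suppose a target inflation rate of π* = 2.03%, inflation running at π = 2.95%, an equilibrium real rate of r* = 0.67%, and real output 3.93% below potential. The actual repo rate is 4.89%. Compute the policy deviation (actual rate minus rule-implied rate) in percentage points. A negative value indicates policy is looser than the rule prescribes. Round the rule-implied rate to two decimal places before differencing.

Output 3.93% below potential → (y − y*) = -3.93.
i = 0.67 + 2.03 + 1.7 × (2.95 − 2.03) + 0.6 × (-3.93)
   = 0.67 + 2.03 + 1.564 − 2.358 = 1.91
Deviation = 4.89 − 1.91 = 2.98 pp.

2.98 pp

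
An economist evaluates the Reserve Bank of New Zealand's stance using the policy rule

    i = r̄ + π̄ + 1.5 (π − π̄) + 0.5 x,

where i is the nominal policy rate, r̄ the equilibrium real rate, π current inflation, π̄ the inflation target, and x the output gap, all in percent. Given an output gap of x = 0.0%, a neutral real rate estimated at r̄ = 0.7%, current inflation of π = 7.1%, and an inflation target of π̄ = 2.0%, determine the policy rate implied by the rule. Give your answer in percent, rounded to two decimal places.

i = 0.7 + 2.0 + 1.5 × (7.1 − 2.0) + 0.5 × 0.0
   = 0.7 + 2 + 7.65 + 0 = 10.35

10.35%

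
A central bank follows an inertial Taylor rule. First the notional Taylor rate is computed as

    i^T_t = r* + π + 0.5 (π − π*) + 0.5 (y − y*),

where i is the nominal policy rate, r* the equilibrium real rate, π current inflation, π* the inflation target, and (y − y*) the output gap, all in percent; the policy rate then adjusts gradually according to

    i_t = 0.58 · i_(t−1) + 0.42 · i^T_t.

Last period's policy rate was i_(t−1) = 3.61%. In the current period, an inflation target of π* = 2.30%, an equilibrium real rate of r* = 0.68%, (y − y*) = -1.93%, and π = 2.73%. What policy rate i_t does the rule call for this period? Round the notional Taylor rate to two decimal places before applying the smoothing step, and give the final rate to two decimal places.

3.21%

i^T_t = 0.68 + 2.73 + 0.5 × (2.73 − 2.30) + 0.5 × (-1.93)
   = 0.68 + 2.73 + 0.215 − 0.965 = 2.66
i_t = 0.58 × 3.61 + 0.42 × 2.66 = 2.0938 + 1.1172 = 3.21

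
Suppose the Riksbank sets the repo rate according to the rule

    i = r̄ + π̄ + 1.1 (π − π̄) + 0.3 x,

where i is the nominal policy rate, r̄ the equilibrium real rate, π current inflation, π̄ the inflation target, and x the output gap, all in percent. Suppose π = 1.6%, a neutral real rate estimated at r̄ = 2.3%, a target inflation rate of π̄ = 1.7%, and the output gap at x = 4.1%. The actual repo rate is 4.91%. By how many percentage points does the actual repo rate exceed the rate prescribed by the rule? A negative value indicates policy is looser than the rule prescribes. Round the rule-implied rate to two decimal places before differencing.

-0.21 pp

i = 2.3 + 1.7 + 1.1 × (1.6 − 1.7) + 0.3 × 4.1
   = 2.3 + 1.7 − 0.11 + 1.23 = 5.12
Deviation = 4.91 − 5.12 = -0.21 pp.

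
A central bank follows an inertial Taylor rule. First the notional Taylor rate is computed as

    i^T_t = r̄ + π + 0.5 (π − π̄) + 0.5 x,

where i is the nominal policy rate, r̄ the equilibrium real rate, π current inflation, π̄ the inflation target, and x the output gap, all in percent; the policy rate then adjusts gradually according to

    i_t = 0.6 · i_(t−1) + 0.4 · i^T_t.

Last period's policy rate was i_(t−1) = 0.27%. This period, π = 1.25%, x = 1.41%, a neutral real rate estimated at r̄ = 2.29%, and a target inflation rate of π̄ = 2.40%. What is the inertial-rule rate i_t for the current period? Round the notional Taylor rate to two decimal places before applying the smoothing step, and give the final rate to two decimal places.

1.63%

i^T_t = 2.29 + 1.25 + 0.5 × (1.25 − 2.40) + 0.5 × 1.41
   = 2.29 + 1.25 − 0.575 + 0.705 = 3.67
i_t = 0.6 × 0.27 + 0.4 × 3.67 = 0.162 + 1.468 = 1.63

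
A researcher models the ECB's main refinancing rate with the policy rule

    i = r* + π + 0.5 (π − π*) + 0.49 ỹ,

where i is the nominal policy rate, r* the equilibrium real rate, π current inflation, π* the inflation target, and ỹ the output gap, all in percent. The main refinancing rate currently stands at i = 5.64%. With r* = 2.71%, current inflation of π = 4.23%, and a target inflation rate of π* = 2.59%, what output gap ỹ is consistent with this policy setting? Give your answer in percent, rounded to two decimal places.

-4.33%

0.49 ỹ = 5.64 − 2.71 − 4.23 − 0.5 × (4.23 − 2.59) = -2.12
ỹ = -2.12 / 0.49 = -4.33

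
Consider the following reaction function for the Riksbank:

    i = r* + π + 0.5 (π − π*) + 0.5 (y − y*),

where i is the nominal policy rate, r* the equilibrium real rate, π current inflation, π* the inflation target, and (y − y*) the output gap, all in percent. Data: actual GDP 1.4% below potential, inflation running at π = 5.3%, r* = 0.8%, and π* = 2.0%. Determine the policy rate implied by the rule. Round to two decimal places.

7.05%

Output 1.4% below potential → (y − y*) = -1.4.
i = 0.8 + 5.3 + 0.5 × (5.3 − 2.0) + 0.5 × (-1.4)
   = 0.8 + 5.3 + 1.65 − 0.7 = 7.05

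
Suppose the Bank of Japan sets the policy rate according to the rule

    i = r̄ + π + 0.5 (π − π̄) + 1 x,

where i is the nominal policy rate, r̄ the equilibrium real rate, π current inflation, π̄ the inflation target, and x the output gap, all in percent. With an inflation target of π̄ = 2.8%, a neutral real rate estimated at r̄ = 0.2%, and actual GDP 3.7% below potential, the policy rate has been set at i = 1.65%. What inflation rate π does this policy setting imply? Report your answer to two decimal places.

4.37%

Output 3.7% below potential → x = -3.7.
Collecting π: i = r̄ + (1 + 0.5) π − 0.5 π̄ + 1 x
1.5 π = 1.65 − 0.2 + 0.5 × 2.8 − 1 × (-3.7) = 6.55
π = 6.55 / 1.5 = 4.37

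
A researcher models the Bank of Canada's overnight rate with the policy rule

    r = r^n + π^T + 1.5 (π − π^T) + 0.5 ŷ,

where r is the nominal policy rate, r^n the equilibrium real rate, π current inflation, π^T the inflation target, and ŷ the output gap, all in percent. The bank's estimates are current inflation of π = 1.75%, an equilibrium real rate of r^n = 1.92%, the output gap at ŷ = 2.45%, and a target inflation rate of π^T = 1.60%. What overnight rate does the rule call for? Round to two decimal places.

r = 1.92 + 1.60 + 1.5 × (1.75 − 1.60) + 0.5 × 2.45
   = 1.92 + 1.6 + 0.225 + 1.225 = 4.97

4.97%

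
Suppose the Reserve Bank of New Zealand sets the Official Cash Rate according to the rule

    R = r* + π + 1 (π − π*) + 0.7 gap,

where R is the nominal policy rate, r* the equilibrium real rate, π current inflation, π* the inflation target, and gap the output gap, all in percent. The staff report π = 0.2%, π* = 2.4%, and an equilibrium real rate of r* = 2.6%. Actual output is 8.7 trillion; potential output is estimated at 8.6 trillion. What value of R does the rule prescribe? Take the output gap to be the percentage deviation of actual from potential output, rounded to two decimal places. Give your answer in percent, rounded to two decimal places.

1.41%

Output gap = 100 × (8.7 − 8.6) / 8.6 = 1.16%.
R = 2.60 + 0.20 + 1 × (0.20 − 2.40) + 0.7 × 1.16
   = 2.60 + 0.2 − 2.2 + 0.812 = 1.41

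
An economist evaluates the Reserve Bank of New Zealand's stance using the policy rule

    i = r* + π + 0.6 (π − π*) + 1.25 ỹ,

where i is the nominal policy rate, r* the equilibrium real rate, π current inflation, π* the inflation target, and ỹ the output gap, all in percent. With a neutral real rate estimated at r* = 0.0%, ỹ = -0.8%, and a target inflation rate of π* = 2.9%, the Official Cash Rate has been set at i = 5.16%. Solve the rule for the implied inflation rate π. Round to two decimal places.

4.94%

Collecting π: i = r* + (1 + 0.6) π − 0.6 π* + 1.25 ỹ
1.6 π = 5.16 − 0.0 + 0.6 × 2.9 − 1.25 × (-0.8) = 7.9
π = 7.9 / 1.6 = 4.94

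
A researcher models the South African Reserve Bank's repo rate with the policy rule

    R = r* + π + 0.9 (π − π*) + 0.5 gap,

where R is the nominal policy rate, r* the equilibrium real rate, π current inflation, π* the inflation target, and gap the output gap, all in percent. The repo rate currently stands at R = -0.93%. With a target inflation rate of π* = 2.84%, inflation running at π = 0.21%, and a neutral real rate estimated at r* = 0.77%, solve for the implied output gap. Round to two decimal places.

0.5 gap = -0.93 − 0.77 − 0.21 − 0.9 × (0.21 − 2.84) = 0.457
gap = 0.457 / 0.5 = 0.91

0.91%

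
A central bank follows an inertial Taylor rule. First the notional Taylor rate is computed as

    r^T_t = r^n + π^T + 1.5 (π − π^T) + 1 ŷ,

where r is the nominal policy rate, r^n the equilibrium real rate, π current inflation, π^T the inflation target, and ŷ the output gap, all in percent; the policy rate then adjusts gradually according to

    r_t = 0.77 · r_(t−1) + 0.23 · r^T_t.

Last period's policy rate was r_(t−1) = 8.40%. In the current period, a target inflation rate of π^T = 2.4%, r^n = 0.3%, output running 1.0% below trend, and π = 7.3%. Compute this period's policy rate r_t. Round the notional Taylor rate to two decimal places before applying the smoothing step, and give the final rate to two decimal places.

8.55%

Output 1.0% below potential → ŷ = -1.0.
r^T_t = 0.3 + 2.4 + 1.5 × (7.3 − 2.4) + 1 × (-1.0)
   = 0.3 + 2.4 + 7.35 − 1 = 9.05
r_t = 0.77 × 8.40 + 0.23 × 9.05 = 6.468 + 2.0815 = 8.55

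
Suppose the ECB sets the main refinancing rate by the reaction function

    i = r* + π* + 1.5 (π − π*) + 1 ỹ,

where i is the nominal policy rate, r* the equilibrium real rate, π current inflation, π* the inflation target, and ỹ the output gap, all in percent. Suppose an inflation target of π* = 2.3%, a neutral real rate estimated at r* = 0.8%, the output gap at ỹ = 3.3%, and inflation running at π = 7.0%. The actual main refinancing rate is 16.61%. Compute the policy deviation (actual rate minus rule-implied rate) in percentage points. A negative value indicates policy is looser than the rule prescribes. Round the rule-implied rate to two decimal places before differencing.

i = 0.8 + 2.3 + 1.5 × (7.0 − 2.3) + 1 × 3.3
   = 0.8 + 2.3 + 7.05 + 3.3 = 13.45
Deviation = 16.61 − 13.45 = 3.16 pp.

3.16 pp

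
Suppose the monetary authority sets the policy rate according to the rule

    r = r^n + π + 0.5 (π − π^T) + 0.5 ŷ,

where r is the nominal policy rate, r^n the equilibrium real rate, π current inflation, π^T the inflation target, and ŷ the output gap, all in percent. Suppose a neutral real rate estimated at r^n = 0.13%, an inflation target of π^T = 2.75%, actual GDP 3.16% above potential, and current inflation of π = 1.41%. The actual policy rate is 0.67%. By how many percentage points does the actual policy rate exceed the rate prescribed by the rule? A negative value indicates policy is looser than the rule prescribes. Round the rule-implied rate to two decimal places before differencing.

Output 3.16% above potential → ŷ = 3.16.
r = 0.13 + 1.41 + 0.5 × (1.41 − 2.75) + 0.5 × 3.16
   = 0.13 + 1.41 − 0.67 + 1.58 = 2.45
Deviation = 0.67 − 2.45 = -1.78 pp.

-1.78 pp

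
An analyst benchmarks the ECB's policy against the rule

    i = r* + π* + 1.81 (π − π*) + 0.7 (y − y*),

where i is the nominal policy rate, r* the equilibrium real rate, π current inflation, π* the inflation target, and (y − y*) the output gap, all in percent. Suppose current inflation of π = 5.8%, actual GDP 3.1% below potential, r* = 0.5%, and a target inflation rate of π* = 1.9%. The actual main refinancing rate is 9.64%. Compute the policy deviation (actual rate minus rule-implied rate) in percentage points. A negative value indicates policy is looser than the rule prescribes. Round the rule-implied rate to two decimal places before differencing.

Output 3.1% below potential → (y − y*) = -3.1.
i = 0.5 + 1.9 + 1.81 × (5.8 − 1.9) + 0.7 × (-3.1)
   = 0.5 + 1.9 + 7.059 − 2.17 = 7.29
Deviation = 9.64 − 7.29 = 2.35 pp.

2.35 pp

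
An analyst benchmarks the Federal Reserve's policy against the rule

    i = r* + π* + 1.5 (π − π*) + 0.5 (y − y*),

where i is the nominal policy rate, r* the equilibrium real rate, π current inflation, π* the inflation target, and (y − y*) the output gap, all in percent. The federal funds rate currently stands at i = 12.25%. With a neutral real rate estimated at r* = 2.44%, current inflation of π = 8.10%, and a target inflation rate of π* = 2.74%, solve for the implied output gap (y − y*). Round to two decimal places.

0.5 (y − y*) = 12.25 − 2.44 − 2.74 − 1.5 × (8.10 − 2.74) = -0.97
(y − y*) = -0.97 / 0.5 = -1.94

-1.94%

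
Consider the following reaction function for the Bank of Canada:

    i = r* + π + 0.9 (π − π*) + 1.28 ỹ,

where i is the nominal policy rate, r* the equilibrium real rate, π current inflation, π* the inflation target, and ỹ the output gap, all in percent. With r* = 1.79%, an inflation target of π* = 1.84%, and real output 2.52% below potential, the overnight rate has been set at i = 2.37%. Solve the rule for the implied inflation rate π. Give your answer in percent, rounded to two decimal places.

2.87%

Output 2.52% below potential → ỹ = -2.52.
Collecting π: i = r* + (1 + 0.9) π − 0.9 π* + 1.28 ỹ
1.9 π = 2.37 − 1.79 + 0.9 × 1.84 − 1.28 × (-2.52) = 5.4616
π = 5.4616 / 1.9 = 2.87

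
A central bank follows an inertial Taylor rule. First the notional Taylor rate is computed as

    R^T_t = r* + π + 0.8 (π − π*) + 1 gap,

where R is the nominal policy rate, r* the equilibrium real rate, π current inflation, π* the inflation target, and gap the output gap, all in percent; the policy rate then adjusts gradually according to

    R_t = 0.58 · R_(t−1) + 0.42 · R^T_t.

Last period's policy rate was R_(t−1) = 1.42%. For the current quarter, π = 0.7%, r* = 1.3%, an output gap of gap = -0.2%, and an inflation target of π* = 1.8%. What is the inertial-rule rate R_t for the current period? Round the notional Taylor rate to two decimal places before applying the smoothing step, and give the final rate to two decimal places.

1.21%

R^T_t = 1.3 + 0.7 + 0.8 × (0.7 − 1.8) + 1 × (-0.2)
   = 1.3 + 0.7 − 0.88 − 0.2 = 0.92
R_t = 0.58 × 1.42 + 0.42 × 0.92 = 0.8236 + 0.3864 = 1.21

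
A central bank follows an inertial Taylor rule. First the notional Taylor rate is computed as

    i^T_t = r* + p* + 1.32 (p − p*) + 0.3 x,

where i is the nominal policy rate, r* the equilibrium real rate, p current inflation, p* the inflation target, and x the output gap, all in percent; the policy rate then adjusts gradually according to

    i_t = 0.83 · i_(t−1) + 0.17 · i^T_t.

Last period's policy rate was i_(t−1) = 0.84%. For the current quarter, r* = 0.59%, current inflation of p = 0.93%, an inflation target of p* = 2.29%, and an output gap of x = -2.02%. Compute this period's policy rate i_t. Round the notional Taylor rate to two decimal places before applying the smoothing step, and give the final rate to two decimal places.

0.78%

i^T_t = 0.59 + 2.29 + 1.32 × (0.93 − 2.29) + 0.3 × (-2.02)
   = 0.59 + 2.29 − 1.7952 − 0.606 = 0.48
i_t = 0.83 × 0.84 + 0.17 × 0.48 = 0.6972 + 0.0816 = 0.78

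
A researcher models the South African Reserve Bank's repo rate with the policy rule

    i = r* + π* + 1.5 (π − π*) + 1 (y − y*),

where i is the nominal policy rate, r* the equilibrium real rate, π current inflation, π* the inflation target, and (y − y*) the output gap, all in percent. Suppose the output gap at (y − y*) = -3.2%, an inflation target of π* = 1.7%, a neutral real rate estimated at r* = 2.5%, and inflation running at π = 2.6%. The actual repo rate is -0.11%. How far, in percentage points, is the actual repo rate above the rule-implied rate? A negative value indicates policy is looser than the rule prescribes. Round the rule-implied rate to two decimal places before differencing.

i = 2.5 + 1.7 + 1.5 × (2.6 − 1.7) + 1 × (-3.2)
   = 2.5 + 1.7 + 1.35 − 3.2 = 2.35
Deviation = -0.11 − 2.35 = -2.46 pp.

-2.46 pp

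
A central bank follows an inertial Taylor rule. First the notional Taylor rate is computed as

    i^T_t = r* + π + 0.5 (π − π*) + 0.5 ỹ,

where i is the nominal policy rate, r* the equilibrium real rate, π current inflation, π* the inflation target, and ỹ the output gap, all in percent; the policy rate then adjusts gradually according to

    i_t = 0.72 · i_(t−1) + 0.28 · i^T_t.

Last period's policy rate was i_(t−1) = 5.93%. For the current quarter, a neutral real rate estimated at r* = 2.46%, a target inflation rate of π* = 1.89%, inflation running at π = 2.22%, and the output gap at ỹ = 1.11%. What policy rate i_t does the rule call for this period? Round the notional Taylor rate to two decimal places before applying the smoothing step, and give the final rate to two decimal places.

i^T_t = 2.46 + 2.22 + 0.5 × (2.22 − 1.89) + 0.5 × 1.11
   = 2.46 + 2.22 + 0.165 + 0.555 = 5.40
i_t = 0.72 × 5.93 + 0.28 × 5.40 = 4.2696 + 1.512 = 5.78

5.78%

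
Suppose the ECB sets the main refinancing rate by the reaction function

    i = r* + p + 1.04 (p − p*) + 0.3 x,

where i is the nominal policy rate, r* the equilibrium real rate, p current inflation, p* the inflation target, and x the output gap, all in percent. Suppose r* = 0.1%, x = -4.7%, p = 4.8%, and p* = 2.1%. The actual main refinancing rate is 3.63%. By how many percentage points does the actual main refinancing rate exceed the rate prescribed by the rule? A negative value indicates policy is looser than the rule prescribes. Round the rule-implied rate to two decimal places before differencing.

i = 0.1 + 4.8 + 1.04 × (4.8 − 2.1) + 0.3 × (-4.7)
   = 0.1 + 4.8 + 2.808 − 1.41 = 6.30
Deviation = 3.63 − 6.30 = -2.67 pp.

-2.67 pp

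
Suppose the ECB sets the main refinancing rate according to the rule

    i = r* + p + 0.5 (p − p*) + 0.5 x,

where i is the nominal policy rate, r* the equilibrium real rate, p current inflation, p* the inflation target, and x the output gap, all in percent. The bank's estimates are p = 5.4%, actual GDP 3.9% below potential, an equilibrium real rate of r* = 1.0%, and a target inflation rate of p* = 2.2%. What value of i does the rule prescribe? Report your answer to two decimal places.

Output 3.9% below potential → x = -3.9.
i = 1.0 + 5.4 + 0.5 × (5.4 − 2.2) + 0.5 × (-3.9)
   = 1.0 + 5.4 + 1.6 − 1.95 = 6.05

6.05%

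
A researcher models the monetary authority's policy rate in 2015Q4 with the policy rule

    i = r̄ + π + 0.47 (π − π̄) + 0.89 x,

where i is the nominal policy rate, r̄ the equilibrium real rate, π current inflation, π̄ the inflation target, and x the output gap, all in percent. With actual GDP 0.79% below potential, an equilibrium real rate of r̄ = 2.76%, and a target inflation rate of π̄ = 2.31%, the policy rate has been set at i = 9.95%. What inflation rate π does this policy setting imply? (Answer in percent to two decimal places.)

6.11%

Output 0.79% below potential → x = -0.79.
Collecting π: i = r̄ + (1 + 0.47) π − 0.47 π̄ + 0.89 x
1.47 π = 9.95 − 2.76 + 0.47 × 2.31 − 0.89 × (-0.79) = 8.9788
π = 8.9788 / 1.47 = 6.11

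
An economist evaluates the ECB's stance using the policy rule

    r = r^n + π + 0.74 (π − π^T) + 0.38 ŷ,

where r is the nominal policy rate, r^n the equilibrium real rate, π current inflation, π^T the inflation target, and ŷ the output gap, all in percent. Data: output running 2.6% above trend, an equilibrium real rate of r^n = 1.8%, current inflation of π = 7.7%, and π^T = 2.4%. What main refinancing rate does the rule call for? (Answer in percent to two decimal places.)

Output 2.6% above potential → ŷ = 2.6.
r = 1.8 + 7.7 + 0.74 × (7.7 − 2.4) + 0.38 × 2.6
   = 1.8 + 7.7 + 3.922 + 0.988 = 14.41

14.41%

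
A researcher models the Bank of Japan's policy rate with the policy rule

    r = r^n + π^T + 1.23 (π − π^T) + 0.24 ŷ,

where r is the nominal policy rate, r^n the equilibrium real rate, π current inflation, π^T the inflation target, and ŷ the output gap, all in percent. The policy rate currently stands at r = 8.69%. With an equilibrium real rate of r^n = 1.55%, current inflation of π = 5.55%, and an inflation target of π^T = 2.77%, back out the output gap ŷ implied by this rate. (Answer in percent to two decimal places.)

3.96%

0.24 ŷ = 8.69 − 1.55 − 2.77 − 1.23 × (5.55 − 2.77) = 0.9506
ŷ = 0.9506 / 0.24 = 3.96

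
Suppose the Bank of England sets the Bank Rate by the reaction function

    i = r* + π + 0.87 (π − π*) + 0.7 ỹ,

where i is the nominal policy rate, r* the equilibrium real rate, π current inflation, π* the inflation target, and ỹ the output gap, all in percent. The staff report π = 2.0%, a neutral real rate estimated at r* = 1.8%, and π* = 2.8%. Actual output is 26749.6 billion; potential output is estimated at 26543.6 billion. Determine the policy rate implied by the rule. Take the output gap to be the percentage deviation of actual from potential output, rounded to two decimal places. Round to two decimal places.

Output gap = 100 × (26749.6 − 26543.6) / 26543.6 = 0.78%.
i = 1.80 + 2.00 + 0.87 × (2.00 − 2.80) + 0.7 × 0.78
   = 1.80 + 2 − 0.696 + 0.546 = 3.65

3.65%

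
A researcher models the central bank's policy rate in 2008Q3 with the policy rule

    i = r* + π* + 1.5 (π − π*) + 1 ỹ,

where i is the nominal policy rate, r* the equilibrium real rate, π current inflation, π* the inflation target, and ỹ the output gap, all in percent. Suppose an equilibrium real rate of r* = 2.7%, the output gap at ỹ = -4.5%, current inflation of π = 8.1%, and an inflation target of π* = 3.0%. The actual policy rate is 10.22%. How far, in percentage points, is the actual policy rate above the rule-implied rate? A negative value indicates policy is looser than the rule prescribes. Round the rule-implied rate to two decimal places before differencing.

i = 2.7 + 3.0 + 1.5 × (8.1 − 3.0) + 1 × (-4.5)
   = 2.7 + 3 + 7.65 − 4.5 = 8.85
Deviation = 10.22 − 8.85 = 1.37 pp.

1.37 pp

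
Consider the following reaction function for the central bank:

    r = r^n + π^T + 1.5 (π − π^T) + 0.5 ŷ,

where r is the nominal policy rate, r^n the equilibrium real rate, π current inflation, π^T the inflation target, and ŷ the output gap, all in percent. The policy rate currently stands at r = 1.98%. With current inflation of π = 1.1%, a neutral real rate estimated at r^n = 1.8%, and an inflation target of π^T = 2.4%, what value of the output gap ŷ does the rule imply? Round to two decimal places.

0.5 ŷ = 1.98 − 1.8 − 2.4 − 1.5 × (1.1 − 2.4) = -0.27
ŷ = -0.27 / 0.5 = -0.54

-0.54%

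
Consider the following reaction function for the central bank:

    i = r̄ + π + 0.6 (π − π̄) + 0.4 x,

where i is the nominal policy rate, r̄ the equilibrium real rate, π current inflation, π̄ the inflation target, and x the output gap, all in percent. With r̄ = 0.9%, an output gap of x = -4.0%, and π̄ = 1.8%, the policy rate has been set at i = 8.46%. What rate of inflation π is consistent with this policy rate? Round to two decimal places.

Collecting π: i = r̄ + (1 + 0.6) π − 0.6 π̄ + 0.4 x
1.6 π = 8.46 − 0.9 + 0.6 × 1.8 − 0.4 × (-4.0) = 10.24
π = 10.24 / 1.6 = 6.40

6.40%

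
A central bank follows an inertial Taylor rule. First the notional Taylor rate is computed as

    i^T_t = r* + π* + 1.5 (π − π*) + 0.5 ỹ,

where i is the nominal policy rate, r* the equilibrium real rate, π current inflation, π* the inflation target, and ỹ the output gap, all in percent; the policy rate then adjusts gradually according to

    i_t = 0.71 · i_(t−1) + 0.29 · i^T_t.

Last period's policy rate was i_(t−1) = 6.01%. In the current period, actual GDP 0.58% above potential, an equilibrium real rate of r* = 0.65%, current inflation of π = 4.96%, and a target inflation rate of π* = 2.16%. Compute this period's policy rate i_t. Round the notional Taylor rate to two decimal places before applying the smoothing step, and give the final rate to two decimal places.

6.38%

Output 0.58% above potential → ỹ = 0.58.
i^T_t = 0.65 + 2.16 + 1.5 × (4.96 − 2.16) + 0.5 × 0.58
   = 0.65 + 2.16 + 4.2 + 0.29 = 7.30
i_t = 0.71 × 6.01 + 0.29 × 7.30 = 4.2671 + 2.117 = 6.38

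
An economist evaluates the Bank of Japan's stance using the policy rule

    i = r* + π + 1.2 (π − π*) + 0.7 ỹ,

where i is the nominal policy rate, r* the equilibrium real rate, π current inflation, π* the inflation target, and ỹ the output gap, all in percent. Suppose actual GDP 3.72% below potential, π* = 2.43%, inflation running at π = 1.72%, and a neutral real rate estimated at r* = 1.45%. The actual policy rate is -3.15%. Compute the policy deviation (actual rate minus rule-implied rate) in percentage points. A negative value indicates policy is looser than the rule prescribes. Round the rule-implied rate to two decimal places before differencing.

-2.86 pp

Output 3.72% below potential → ỹ = -3.72.
i = 1.45 + 1.72 + 1.2 × (1.72 − 2.43) + 0.7 × (-3.72)
   = 1.45 + 1.72 − 0.852 − 2.604 = -0.29
Deviation = -3.15 − (-0.29) = -2.86 pp.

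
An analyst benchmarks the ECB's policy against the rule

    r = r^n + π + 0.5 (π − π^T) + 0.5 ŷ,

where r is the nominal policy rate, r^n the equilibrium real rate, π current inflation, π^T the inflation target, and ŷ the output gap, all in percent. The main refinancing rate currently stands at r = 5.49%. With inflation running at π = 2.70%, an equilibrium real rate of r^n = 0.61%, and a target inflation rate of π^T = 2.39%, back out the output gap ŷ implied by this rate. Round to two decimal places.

4.05%

0.5 ŷ = 5.49 − 0.61 − 2.70 − 0.5 × (2.70 − 2.39) = 2.025
ŷ = 2.025 / 0.5 = 4.05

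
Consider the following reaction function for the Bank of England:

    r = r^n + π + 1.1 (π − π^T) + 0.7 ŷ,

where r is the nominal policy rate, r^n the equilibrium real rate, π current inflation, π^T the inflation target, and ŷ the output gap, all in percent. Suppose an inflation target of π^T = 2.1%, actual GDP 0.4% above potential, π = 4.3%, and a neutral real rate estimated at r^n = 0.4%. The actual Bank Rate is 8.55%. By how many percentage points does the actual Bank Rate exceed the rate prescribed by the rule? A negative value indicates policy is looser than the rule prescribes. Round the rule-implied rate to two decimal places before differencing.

1.15 pp

Output 0.4% above potential → ŷ = 0.4.
r = 0.4 + 4.3 + 1.1 × (4.3 − 2.1) + 0.7 × 0.4
   = 0.4 + 4.3 + 2.42 + 0.28 = 7.40
Deviation = 8.55 − 7.40 = 1.15 pp.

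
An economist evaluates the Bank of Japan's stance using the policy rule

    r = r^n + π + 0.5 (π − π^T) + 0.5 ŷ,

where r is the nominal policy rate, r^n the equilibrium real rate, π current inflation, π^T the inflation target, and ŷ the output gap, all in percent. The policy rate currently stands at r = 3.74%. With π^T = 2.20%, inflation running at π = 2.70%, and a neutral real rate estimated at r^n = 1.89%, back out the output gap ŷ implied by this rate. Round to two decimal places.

-2.20%

0.5 ŷ = 3.74 − 1.89 − 2.70 − 0.5 × (2.70 − 2.20) = -1.1
ŷ = -1.1 / 0.5 = -2.20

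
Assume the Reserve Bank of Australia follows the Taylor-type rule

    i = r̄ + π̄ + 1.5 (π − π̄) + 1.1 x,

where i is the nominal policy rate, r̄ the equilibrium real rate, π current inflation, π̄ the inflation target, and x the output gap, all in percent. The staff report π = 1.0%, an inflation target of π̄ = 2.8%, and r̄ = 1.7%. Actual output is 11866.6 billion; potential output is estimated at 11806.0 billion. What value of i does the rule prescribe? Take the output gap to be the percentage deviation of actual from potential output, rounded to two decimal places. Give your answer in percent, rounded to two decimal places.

Output gap = 100 × (11866.6 − 11806.0) / 11806.0 = 0.51%.
i = 1.70 + 2.80 + 1.5 × (1.00 − 2.80) + 1.1 × 0.51
   = 1.70 + 2.8 − 2.7 + 0.561 = 2.36

2.36%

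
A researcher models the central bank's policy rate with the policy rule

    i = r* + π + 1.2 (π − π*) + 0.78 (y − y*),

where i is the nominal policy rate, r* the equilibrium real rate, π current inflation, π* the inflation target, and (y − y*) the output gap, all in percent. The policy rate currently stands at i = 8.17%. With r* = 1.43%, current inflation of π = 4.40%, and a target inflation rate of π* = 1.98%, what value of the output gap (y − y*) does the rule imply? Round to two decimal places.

-0.72%

0.78 (y − y*) = 8.17 − 1.43 − 4.40 − 1.2 × (4.40 − 1.98) = -0.564
(y − y*) = -0.564 / 0.78 = -0.72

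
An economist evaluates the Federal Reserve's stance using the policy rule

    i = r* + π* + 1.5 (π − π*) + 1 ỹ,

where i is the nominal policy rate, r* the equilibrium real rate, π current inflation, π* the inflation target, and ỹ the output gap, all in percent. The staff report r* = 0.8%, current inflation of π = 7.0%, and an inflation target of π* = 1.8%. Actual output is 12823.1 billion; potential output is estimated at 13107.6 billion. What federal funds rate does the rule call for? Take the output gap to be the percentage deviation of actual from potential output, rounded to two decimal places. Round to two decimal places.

Output gap = 100 × (12823.1 − 13107.6) / 13107.6 = -2.17%.
i = 0.80 + 1.80 + 1.5 × (7.00 − 1.80) + 1 × (-2.17)
   = 0.80 + 1.8 + 7.8 − 2.17 = 8.23

8.23%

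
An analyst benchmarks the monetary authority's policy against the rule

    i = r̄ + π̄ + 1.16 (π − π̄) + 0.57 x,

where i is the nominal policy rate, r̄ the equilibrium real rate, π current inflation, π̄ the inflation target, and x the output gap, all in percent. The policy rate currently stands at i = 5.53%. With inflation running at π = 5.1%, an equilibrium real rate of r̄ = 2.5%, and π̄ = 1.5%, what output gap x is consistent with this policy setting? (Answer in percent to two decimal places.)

-4.64%

0.57 x = 5.53 − 2.5 − 1.5 − 1.16 × (5.1 − 1.5) = -2.646
x = -2.646 / 0.57 = -4.64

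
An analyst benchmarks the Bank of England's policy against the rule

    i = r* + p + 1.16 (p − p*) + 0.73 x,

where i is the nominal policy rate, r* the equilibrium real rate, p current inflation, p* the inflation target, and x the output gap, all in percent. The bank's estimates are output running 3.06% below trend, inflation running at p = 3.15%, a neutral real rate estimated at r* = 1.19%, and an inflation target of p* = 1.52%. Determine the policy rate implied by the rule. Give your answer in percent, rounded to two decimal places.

4.00%

Output 3.06% below potential → x = -3.06.
i = 1.19 + 3.15 + 1.16 × (3.15 − 1.52) + 0.73 × (-3.06)
   = 1.19 + 3.15 + 1.8908 − 2.2338 = 4.00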